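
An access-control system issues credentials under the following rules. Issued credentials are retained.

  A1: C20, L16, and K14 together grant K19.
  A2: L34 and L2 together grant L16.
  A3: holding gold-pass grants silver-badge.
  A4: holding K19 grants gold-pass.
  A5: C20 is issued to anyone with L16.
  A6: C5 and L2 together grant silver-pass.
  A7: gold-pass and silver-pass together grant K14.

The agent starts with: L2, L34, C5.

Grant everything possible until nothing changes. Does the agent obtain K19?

K19 would need C20, L16, and K14 (A1), but K14 is never granted.

No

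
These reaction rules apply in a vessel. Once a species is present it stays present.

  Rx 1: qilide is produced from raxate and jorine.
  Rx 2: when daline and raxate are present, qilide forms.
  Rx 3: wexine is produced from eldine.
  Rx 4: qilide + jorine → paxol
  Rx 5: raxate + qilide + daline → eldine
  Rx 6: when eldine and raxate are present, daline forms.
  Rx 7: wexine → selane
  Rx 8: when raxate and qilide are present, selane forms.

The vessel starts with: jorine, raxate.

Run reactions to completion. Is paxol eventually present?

Yes

raxate and jorine present → qilide forms (Rx 1).
qilide and jorine present → paxol forms (Rx 4).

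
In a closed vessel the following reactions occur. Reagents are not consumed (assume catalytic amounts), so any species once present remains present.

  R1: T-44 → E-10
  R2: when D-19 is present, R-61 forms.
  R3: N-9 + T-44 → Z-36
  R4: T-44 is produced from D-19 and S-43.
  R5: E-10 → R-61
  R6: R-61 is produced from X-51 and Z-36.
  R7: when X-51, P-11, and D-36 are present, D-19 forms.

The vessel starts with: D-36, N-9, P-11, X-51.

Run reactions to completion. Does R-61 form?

X-51, P-11, and D-36 present → D-19 forms (R7).
D-19 present → R-61 forms (R2).

Yes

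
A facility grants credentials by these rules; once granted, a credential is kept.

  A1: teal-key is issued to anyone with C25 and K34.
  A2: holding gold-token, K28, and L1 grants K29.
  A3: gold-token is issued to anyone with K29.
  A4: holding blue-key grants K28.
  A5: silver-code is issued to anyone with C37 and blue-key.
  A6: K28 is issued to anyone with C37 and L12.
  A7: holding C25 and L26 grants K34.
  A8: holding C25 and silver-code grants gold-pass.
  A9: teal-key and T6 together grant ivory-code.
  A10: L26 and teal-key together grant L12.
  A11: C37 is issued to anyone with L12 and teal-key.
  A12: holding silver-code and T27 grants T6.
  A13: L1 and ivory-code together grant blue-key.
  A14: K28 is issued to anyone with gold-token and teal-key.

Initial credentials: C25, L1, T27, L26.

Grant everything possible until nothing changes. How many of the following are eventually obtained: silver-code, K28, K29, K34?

2

Holding C25 and L26 grants K34 (A7).
Holding C25 and K34 grants teal-key (A1).
Holding L26 and teal-key grants L12 (A10).
Holding L12 and teal-key grants C37 (A11).
Holding C37 and L12 grants K28 (A6).
silver-code would need C37 and blue-key (A5), but blue-key is never granted.
K28: reached.
K29 would need gold-token, K28, and L1 (A2), but gold-token is never granted.
K34: reached.
Reached: K28 and K34 — 2 of the 4.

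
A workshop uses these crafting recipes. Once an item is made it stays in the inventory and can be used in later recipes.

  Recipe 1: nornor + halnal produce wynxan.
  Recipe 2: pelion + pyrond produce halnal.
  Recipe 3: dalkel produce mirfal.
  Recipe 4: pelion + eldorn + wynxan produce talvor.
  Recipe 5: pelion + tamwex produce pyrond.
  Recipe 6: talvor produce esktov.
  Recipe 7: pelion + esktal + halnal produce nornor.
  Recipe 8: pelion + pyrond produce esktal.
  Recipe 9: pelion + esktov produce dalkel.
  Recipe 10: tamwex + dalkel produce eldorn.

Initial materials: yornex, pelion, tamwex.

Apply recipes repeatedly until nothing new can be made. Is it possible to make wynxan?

pelion + tamwex → pyrond (Recipe 5).
Using Recipe 2, pelion and pyrond make halnal.
Using Recipe 8, pelion and pyrond make esktal.
pelion + esktal + halnal → nornor (Recipe 7).
nornor + halnal → wynxan (Recipe 1).

Yes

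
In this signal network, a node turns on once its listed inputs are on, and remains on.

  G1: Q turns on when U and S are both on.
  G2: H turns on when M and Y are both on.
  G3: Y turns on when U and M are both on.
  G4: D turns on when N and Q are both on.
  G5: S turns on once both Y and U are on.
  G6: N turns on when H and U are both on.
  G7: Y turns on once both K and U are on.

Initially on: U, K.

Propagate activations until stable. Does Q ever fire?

Yes

G7: K and U on → Y on.
Y and U are on, so S turns on (G5).
G1: U and S on → Q on.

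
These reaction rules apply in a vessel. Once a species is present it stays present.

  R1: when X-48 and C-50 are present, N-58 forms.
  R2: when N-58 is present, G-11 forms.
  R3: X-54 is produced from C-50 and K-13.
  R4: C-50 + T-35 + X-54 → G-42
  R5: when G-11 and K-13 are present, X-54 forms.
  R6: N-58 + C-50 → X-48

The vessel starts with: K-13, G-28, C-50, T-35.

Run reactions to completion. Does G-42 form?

C-50 and K-13 present → X-54 forms (R3).
C-50, T-35, and X-54 present → G-42 forms (R4).

Yes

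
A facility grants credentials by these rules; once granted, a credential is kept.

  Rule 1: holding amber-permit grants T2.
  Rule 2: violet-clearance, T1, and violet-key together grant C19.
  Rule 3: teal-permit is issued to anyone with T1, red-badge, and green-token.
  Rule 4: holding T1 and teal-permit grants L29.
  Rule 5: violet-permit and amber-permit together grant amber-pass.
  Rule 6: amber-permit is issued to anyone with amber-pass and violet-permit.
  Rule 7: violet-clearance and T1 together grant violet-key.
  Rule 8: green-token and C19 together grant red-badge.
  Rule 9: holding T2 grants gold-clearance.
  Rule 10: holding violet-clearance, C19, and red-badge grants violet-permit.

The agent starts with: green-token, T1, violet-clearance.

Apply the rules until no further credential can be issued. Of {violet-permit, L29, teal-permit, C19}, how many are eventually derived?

Holding violet-clearance and T1 grants violet-key (Rule 7).
Holding violet-clearance, T1, and violet-key grants C19 (Rule 2).
Holding green-token and C19 grants red-badge (Rule 8).
Holding violet-clearance, C19, and red-badge grants violet-permit (Rule 10).
Holding T1, red-badge, and green-token grants teal-permit (Rule 3).
Holding T1 and teal-permit grants L29 (Rule 4).
violet-permit: reached.
L29: reached.
teal-permit: reached.
C19: reached.
All 4 are reached.

4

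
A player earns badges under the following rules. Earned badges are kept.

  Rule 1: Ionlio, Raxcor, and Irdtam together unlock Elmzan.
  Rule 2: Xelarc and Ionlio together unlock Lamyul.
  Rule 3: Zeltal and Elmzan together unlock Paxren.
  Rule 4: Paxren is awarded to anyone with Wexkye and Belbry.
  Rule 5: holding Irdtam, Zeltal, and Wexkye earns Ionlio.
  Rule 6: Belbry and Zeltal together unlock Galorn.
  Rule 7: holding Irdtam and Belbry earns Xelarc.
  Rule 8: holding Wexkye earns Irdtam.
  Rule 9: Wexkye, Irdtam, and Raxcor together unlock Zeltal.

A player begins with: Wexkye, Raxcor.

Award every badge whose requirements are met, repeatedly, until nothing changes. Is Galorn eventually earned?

No

Galorn would need Belbry and Zeltal (Rule 6), but Belbry is never earned.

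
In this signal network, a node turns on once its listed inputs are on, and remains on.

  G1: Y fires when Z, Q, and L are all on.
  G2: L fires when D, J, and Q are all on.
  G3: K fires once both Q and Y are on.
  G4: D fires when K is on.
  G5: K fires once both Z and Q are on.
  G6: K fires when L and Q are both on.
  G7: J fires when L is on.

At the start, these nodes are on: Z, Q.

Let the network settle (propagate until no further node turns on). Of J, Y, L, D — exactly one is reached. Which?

D

G5: Z and Q on → K on.
K is on, so D fires (G4).
J would need L (G7), but L never turns on. L would need D, J, and Q (G2), but J never turns on. Y would need Z, Q, and L (G1), but L never turns on.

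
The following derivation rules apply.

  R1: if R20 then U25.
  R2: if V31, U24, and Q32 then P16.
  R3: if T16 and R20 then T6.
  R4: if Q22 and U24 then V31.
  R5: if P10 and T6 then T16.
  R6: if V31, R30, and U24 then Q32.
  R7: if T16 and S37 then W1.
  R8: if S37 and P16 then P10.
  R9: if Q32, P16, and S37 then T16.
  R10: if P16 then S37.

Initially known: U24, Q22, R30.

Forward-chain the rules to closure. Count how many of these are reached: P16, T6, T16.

2

From Q22 and U24, R4 gives V31.
From V31, R30, and U24, R6 gives Q32.
V31, U24, and Q32 hold, so P16 follows (R2).
From P16, R10 gives S37.
Q32, P16, and S37 hold, so T16 follows (R9).
P16: reached.
T6 would need T16 and R20 (R3), but R20 is never established.
T16: reached.
Reached: P16 and T16 — 2 of the 3.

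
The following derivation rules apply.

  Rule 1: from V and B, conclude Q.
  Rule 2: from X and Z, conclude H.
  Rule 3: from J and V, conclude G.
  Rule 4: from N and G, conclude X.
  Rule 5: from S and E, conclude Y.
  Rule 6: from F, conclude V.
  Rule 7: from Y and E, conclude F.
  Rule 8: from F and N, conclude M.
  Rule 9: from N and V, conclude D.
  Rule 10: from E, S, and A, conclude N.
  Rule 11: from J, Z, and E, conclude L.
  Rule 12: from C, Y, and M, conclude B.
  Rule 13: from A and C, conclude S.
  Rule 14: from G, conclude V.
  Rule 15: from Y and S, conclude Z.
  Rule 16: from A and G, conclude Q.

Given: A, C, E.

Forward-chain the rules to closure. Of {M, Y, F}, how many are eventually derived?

From A and C, Rule 13 gives S.
E, S, and A hold, so N follows (Rule 10).
S and E hold, so Y follows (Rule 5).
From Y and E, Rule 7 gives F.
F and N hold, so M follows (Rule 8).
M: reached.
Y: reached.
F: reached.
All 3 are reached.

3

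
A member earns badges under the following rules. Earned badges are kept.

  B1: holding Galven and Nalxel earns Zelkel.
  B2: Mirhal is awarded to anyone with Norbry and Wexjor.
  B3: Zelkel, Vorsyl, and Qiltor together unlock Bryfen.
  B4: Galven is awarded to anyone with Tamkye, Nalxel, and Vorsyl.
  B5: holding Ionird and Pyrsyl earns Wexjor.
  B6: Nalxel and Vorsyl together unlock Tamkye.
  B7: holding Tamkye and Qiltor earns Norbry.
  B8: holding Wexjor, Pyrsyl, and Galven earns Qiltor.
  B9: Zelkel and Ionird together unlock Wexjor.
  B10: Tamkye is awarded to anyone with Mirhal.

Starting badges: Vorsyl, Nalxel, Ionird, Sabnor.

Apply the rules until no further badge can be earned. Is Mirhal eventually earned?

No

Mirhal would need Norbry and Wexjor (B2), but Norbry is never earned.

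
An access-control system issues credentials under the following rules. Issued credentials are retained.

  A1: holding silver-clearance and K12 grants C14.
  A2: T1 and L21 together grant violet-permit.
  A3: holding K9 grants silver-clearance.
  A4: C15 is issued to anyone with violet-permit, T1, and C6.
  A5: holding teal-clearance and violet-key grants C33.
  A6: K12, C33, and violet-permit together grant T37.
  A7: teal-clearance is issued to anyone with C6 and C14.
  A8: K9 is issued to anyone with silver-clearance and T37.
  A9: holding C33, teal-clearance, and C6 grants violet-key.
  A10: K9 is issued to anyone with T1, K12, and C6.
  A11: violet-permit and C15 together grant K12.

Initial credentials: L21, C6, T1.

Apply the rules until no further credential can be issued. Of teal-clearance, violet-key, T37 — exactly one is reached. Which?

Holding T1 and L21 grants violet-permit (A2).
Holding violet-permit, T1, and C6 grants C15 (A4).
Holding violet-permit and C15 grants K12 (A11).
Holding T1, K12, and C6 grants K9 (A10).
Holding K9 grants silver-clearance (A3).
Holding silver-clearance and K12 grants C14 (A1).
Holding C6 and C14 grants teal-clearance (A7).
violet-key would need C33, teal-clearance, and C6 (A9), but C33 is never granted. T37 would need K12, C33, and violet-permit (A6), but C33 is never granted.

teal-clearance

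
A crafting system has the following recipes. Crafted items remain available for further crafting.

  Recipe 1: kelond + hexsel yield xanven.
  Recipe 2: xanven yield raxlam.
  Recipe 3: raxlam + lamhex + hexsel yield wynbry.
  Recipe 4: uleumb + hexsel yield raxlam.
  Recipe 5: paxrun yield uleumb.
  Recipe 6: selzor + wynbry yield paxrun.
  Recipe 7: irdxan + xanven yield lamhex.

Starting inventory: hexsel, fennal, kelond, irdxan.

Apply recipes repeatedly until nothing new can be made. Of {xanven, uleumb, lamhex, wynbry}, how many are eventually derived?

3

kelond + hexsel → xanven (Recipe 1).
Using Recipe 2, xanven makes raxlam.
Using Recipe 7, irdxan and xanven make lamhex.
Using Recipe 3, raxlam, lamhex, and hexsel make wynbry.
xanven: reached.
uleumb would need paxrun (Recipe 5), but paxrun is never obtained.
lamhex: reached.
wynbry: reached.
Reached: xanven, lamhex, and wynbry — 3 of the 4.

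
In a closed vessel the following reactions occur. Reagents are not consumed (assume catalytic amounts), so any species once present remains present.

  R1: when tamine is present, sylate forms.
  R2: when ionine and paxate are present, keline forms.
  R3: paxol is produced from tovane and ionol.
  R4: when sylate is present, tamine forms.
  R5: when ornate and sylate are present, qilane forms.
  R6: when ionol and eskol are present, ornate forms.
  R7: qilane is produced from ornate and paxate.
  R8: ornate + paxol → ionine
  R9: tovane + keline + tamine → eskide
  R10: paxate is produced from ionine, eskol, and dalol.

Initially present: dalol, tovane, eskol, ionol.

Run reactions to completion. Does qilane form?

Yes

ionol and eskol present → ornate forms (R6).
tovane and ionol present → paxol forms (R3).
ornate and paxol present → ionine forms (R8).
ionine, eskol, and dalol present → paxate forms (R10).
ornate and paxate present → qilane forms (R7).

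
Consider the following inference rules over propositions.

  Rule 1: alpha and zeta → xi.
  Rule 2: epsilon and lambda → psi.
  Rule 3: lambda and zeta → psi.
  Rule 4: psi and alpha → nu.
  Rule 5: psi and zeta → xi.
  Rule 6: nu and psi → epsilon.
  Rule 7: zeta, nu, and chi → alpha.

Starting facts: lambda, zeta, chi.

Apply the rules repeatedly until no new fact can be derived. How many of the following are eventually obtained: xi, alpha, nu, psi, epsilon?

From lambda and zeta, Rule 3 gives psi.
psi and zeta hold, so xi follows (Rule 5).
xi: reached.
alpha would need zeta, nu, and chi (Rule 7), but nu is never established.
nu would need psi and alpha (Rule 4), but alpha is never established.
psi: reached.
epsilon would need nu and psi (Rule 6), but nu is never established.
Reached: xi and psi — 2 of the 5.

2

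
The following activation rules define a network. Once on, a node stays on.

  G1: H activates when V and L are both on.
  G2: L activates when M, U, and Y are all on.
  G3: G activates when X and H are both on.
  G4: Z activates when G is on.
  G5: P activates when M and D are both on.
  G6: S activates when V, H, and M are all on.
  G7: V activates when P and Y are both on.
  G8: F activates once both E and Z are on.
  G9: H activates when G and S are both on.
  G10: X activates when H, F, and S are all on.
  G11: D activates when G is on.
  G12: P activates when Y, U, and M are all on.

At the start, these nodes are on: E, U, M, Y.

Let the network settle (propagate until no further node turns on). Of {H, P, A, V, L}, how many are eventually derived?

4

Y, U, and M are on, so P activates (G12).
M, U, and Y are on, so L activates (G2).
P and Y are on, so V activates (G7).
G1: V and L on → H on.
H: reached.
P: reached.
No rule produces A, and it is not given.
V: reached.
L: reached.
Reached: H, P, V, and L — 4 of the 5.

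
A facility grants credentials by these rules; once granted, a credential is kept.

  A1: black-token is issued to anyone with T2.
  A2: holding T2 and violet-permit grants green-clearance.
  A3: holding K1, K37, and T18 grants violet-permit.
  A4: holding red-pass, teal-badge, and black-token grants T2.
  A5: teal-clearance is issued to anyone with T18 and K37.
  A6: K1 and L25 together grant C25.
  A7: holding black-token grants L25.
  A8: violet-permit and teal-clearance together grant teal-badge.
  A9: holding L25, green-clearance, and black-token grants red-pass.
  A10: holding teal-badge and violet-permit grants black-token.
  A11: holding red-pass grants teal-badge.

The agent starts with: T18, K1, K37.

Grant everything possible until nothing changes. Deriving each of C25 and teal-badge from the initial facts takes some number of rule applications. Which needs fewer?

teal-badge

teal-badge: Holding K1, K37, and T18 grants violet-permit (A3). Holding T18 and K37 grants teal-clearance (A5). Holding violet-permit and teal-clearance grants teal-badge (A8). [3 rule applications]
C25: Holding K1, K37, and T18 grants violet-permit (A3). Holding T18 and K37 grants teal-clearance (A5). Holding violet-permit and teal-clearance grants teal-badge (A8). Holding teal-badge and violet-permit grants black-token (A10). Holding black-token grants L25 (A7). Holding K1 and L25 grants C25 (A6). [6 rule applications]
teal-badge needs fewer.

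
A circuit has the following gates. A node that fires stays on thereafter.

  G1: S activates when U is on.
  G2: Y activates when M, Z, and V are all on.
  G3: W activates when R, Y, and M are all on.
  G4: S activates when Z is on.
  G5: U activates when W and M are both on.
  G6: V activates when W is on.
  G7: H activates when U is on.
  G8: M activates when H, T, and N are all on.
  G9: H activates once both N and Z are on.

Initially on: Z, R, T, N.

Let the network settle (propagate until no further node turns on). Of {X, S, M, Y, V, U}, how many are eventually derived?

2

G9: N and Z on → H on.
Z is on, so S activates (G4).
H, T, and N are on, so M activates (G8).
No rule produces X, and it is not given.
S: reached.
M: reached.
Y would need M, Z, and V (G2), but V never turns on.
V would need W (G6), but W never turns on.
U would need W and M (G5), but W never turns on.
Reached: S and M — 2 of the 6.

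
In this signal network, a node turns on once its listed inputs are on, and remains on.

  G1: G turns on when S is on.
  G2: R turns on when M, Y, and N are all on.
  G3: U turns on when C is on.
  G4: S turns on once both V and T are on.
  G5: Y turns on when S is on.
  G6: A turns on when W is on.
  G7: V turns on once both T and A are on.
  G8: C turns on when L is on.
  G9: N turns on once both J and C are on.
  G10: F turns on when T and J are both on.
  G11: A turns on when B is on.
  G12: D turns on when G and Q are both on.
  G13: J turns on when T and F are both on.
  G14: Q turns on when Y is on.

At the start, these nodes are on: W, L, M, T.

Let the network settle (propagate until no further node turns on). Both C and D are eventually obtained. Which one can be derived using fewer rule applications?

C: L is on, so C turns on (G8). [1 rule application]
D: G6: W on → A on. G7: T and A on → V on. V and T are on, so S turns on (G4). G5: S on → Y on. S is on, so G turns on (G1). G14: Y on → Q on. G and Q are on, so D turns on (G12). [7 rule applications]
C needs fewer.

C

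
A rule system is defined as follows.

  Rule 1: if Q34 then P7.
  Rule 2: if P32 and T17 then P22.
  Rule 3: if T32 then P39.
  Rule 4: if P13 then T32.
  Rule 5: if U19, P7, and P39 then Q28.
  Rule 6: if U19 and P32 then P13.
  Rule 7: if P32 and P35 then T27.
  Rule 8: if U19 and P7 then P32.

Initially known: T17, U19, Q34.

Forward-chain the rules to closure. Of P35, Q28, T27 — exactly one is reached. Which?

Q34 holds, so P7 follows (Rule 1).
From U19 and P7, Rule 8 gives P32.
U19 and P32 hold, so P13 follows (Rule 6).
From P13, Rule 4 gives T32.
T32 holds, so P39 follows (Rule 3).
From U19, P7, and P39, Rule 5 gives Q28.
No rule produces P35, and it is not given. T27 would need P32 and P35 (Rule 7), but P35 is never established.

Q28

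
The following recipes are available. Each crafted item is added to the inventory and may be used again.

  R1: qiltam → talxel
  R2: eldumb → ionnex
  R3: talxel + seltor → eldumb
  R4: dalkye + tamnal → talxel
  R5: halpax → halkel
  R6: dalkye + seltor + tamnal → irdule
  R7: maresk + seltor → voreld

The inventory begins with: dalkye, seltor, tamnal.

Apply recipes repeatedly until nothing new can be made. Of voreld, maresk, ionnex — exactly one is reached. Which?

Using R4, dalkye and tamnal make talxel.
Using R3, talxel and seltor make eldumb.
Using R2, eldumb makes ionnex.
voreld would need maresk and seltor (R7), but maresk is never obtained. No rule produces maresk, and it is not given.

ionnex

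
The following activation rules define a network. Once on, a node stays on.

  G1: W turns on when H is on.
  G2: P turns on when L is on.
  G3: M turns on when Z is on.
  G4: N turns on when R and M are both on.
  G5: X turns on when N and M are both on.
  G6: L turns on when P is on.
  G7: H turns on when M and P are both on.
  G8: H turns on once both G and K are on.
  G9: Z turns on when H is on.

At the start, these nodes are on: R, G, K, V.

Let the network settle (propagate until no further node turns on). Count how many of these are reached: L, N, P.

G and K are on, so H turns on (G8).
G9: H on → Z on.
Z is on, so M turns on (G3).
G4: R and M on → N on.
L would need P (G6), but P never turns on.
N: reached.
P would need L (G2), but L never turns on.
Reached: N — 1 of the 3.

1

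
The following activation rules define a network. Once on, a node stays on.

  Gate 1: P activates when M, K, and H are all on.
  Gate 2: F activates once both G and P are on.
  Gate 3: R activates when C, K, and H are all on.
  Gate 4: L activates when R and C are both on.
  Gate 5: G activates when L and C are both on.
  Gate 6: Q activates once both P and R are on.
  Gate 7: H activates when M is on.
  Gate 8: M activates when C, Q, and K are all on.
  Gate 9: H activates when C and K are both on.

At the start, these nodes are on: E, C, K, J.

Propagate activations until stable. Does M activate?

No

M would need C, Q, and K (Gate 8), but Q never turns on.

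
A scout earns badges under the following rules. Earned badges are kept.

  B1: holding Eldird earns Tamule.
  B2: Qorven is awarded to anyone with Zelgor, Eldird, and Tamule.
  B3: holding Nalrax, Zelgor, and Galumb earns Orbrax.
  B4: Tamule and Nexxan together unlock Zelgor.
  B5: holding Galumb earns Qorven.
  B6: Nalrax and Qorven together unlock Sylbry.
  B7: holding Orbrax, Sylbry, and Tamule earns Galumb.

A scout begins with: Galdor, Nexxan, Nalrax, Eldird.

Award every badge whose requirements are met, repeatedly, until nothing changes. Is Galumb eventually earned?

Galumb would need Orbrax, Sylbry, and Tamule (B7), but Orbrax is never earned.

No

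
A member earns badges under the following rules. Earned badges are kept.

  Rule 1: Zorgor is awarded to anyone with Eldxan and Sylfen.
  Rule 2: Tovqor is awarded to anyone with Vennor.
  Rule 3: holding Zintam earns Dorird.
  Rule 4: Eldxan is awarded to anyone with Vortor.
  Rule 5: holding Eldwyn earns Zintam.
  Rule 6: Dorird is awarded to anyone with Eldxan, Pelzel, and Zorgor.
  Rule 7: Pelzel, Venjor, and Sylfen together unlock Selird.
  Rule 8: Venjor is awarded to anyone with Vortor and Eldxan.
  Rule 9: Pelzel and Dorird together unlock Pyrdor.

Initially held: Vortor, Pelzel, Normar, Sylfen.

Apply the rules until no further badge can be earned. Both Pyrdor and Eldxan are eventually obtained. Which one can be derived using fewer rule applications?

Eldxan: With Vortor, Eldxan is earned (Rule 4). [1 rule application]
Pyrdor: With Vortor, Eldxan is earned (Rule 4). With Eldxan and Sylfen, Zorgor is earned (Rule 1). With Eldxan, Pelzel, and Zorgor, Dorird is earned (Rule 6). With Pelzel and Dorird, Pyrdor is earned (Rule 9). [4 rule applications]
Eldxan needs fewer.

Eldxan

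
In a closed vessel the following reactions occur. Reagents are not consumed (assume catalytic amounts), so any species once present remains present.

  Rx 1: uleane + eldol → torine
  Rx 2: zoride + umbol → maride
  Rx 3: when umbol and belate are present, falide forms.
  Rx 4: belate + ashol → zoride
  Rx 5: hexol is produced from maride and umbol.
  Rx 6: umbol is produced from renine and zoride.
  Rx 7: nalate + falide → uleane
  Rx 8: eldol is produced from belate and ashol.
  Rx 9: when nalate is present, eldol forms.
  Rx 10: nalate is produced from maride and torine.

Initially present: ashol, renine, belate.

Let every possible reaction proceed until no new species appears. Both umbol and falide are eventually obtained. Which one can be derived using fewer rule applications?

umbol

umbol: belate and ashol present → zoride forms (Rx 4). renine and zoride present → umbol forms (Rx 6). [2 rule applications]
falide: belate and ashol present → zoride forms (Rx 4). renine and zoride present → umbol forms (Rx 6). umbol and belate present → falide forms (Rx 3). [3 rule applications]
umbol needs fewer.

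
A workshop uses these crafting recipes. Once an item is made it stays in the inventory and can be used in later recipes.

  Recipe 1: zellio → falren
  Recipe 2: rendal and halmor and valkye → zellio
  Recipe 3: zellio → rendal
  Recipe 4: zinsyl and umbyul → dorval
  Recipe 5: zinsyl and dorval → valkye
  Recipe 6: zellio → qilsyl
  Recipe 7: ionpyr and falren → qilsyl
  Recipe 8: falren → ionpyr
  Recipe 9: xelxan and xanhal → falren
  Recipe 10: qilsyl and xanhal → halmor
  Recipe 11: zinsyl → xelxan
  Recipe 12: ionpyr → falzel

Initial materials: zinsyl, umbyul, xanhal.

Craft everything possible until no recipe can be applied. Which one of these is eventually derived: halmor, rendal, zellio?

halmor

Using Recipe 11, zinsyl makes xelxan.
Using Recipe 9, xelxan and xanhal make falren.
falren → ionpyr (Recipe 8).
Using Recipe 7, ionpyr and falren make qilsyl.
qilsyl and xanhal → halmor (Recipe 10).
zellio would need rendal, halmor, and valkye (Recipe 2), but rendal is never obtained. rendal would need zellio (Recipe 3), but zellio is never obtained.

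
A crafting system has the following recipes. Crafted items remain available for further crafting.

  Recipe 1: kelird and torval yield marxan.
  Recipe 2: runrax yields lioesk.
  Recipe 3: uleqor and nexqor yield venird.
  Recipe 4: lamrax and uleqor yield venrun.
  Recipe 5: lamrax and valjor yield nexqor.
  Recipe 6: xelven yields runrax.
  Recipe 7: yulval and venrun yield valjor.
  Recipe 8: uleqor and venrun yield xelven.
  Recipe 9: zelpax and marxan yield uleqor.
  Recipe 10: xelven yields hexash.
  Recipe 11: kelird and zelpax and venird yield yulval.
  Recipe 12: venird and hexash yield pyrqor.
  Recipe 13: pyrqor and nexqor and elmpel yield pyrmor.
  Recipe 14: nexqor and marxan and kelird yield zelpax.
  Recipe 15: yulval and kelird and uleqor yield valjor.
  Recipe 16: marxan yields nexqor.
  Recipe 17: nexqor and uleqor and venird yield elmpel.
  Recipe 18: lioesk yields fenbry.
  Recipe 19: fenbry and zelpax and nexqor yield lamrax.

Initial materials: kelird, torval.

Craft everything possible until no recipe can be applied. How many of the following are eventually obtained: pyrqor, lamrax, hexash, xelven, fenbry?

pyrqor would need venird and hexash (Recipe 12), but hexash is never obtained.
lamrax would need fenbry, zelpax, and nexqor (Recipe 19), but fenbry is never obtained.
hexash would need xelven (Recipe 10), but xelven is never obtained.
xelven would need uleqor and venrun (Recipe 8), but venrun is never obtained.
fenbry would need lioesk (Recipe 18), but lioesk is never obtained.
None of the 5 are reached.

0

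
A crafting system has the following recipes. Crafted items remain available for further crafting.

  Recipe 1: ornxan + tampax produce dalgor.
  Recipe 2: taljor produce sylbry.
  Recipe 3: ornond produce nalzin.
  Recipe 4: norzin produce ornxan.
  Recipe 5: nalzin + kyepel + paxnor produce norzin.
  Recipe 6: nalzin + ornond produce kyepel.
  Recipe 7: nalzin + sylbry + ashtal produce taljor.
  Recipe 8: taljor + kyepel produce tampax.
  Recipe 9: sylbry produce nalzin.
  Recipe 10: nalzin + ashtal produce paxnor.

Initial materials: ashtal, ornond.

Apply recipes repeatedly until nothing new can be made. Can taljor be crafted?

No

taljor would need nalzin, sylbry, and ashtal (Recipe 7), but sylbry is never obtained.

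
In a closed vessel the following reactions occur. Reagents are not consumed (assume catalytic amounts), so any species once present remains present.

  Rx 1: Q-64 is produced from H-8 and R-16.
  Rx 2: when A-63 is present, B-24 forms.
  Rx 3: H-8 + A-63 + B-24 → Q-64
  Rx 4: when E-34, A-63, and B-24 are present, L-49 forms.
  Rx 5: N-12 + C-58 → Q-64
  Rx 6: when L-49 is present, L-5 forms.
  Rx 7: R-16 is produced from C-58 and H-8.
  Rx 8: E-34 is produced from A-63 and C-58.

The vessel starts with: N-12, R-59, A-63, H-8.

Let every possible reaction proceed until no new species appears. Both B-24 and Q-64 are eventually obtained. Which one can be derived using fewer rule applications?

B-24: A-63 present → B-24 forms (Rx 2). [1 rule application]
Q-64: A-63 present → B-24 forms (Rx 2). H-8, A-63, and B-24 present → Q-64 forms (Rx 3). [2 rule applications]
B-24 needs fewer.

B-24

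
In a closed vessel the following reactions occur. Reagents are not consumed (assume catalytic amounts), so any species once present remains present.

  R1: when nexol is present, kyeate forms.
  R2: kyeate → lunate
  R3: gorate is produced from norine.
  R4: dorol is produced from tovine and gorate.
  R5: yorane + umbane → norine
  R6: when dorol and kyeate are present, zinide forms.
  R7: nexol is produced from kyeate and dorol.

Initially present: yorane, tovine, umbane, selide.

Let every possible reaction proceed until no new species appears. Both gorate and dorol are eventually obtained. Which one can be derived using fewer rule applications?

gorate: yorane and umbane present → norine forms (R5). norine present → gorate forms (R3). [2 rule applications]
dorol: yorane and umbane present → norine forms (R5). norine present → gorate forms (R3). tovine and gorate present → dorol forms (R4). [3 rule applications]
gorate needs fewer.

gorate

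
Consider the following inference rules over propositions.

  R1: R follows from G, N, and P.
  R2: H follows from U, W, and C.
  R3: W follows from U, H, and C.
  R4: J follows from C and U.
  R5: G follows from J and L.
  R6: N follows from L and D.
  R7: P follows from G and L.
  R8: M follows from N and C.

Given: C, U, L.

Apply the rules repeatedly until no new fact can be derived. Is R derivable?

R would need G, N, and P (R1), but N is never established.

No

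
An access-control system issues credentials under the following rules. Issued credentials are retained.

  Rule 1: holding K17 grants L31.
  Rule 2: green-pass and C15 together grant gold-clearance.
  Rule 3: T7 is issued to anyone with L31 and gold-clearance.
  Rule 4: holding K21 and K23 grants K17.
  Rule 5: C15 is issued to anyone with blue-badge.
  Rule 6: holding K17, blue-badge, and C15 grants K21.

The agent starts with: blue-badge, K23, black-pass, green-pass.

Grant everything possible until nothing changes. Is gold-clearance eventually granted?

Holding blue-badge grants C15 (Rule 5).
Holding green-pass and C15 grants gold-clearance (Rule 2).

Yes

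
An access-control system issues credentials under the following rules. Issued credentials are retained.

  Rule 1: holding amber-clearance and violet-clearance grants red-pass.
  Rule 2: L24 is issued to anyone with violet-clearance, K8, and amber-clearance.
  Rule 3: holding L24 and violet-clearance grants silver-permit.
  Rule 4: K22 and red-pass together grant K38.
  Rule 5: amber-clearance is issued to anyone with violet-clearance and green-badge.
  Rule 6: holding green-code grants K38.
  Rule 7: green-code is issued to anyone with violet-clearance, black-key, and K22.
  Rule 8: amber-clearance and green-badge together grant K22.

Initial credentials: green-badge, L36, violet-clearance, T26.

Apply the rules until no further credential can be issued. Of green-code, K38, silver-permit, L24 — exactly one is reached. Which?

K38

Holding violet-clearance and green-badge grants amber-clearance (Rule 5).
Holding amber-clearance and green-badge grants K22 (Rule 8).
Holding amber-clearance and violet-clearance grants red-pass (Rule 1).
Holding K22 and red-pass grants K38 (Rule 4).
L24 would need violet-clearance, K8, and amber-clearance (Rule 2), but K8 is never granted. green-code would need violet-clearance, black-key, and K22 (Rule 7), but black-key is never granted. silver-permit would need L24 and violet-clearance (Rule 3), but L24 is never granted.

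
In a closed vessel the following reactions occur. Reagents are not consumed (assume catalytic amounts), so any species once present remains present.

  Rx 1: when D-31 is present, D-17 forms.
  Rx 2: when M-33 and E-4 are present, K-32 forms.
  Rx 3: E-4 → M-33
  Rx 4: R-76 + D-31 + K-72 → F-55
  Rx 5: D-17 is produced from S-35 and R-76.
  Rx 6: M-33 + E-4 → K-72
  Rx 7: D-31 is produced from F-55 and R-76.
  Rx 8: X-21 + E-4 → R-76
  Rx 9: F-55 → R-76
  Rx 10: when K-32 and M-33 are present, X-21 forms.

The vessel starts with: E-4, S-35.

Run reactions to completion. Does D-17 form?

Yes

E-4 present → M-33 forms (Rx 3).
M-33 and E-4 present → K-32 forms (Rx 2).
K-32 and M-33 present → X-21 forms (Rx 10).
X-21 and E-4 present → R-76 forms (Rx 8).
S-35 and R-76 present → D-17 forms (Rx 5).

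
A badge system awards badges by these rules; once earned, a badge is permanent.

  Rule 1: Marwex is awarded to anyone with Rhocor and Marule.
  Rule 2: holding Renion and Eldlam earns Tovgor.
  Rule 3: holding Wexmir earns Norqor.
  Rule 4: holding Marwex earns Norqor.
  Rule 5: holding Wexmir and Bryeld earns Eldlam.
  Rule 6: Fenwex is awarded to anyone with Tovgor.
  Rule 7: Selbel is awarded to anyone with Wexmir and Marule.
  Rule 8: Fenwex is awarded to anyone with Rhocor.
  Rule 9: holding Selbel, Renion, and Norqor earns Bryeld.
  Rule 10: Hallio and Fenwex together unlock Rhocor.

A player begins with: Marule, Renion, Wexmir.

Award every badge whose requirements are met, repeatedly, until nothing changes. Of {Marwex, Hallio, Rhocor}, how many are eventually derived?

Marwex would need Rhocor and Marule (Rule 1), but Rhocor is never earned.
No rule produces Hallio, and it is not given.
Rhocor would need Hallio and Fenwex (Rule 10), but Hallio is never earned.
None of the 3 are reached.

0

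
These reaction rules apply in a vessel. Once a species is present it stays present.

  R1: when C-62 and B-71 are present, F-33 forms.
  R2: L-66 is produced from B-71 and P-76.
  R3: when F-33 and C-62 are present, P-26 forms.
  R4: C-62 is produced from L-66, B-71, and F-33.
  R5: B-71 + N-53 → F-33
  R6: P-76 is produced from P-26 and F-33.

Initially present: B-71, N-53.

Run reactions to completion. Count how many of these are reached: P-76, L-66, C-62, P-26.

P-76 would need P-26 and F-33 (R6), but P-26 never forms.
L-66 would need B-71 and P-76 (R2), but P-76 never forms.
C-62 would need L-66, B-71, and F-33 (R4), but L-66 never forms.
P-26 would need F-33 and C-62 (R3), but C-62 never forms.
None of the 4 are reached.

0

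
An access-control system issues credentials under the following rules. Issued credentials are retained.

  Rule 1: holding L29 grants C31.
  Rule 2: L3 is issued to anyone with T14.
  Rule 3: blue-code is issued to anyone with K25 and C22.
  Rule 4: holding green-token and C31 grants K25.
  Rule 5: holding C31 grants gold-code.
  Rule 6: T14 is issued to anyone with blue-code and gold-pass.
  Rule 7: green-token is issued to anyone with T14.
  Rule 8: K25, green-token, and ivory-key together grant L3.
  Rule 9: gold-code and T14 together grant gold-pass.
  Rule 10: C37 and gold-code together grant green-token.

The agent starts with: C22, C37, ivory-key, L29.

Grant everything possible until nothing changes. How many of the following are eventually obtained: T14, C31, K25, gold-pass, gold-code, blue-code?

4

Holding L29 grants C31 (Rule 1).
Holding C31 grants gold-code (Rule 5).
Holding C37 and gold-code grants green-token (Rule 10).
Holding green-token and C31 grants K25 (Rule 4).
Holding K25 and C22 grants blue-code (Rule 3).
T14 would need blue-code and gold-pass (Rule 6), but gold-pass is never granted.
C31: reached.
K25: reached.
gold-pass would need gold-code and T14 (Rule 9), but T14 is never granted.
gold-code: reached.
blue-code: reached.
Reached: C31, K25, gold-code, and blue-code — 4 of the 6.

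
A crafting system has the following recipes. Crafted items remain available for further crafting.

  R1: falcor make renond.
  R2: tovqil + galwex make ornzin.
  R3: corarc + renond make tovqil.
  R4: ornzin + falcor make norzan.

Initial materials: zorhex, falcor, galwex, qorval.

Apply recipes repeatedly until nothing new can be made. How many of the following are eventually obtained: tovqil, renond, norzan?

1

falcor → renond (R1).
tovqil would need corarc and renond (R3), but corarc is never obtained.
renond: reached.
norzan would need ornzin and falcor (R4), but ornzin is never obtained.
Reached: renond — 1 of the 3.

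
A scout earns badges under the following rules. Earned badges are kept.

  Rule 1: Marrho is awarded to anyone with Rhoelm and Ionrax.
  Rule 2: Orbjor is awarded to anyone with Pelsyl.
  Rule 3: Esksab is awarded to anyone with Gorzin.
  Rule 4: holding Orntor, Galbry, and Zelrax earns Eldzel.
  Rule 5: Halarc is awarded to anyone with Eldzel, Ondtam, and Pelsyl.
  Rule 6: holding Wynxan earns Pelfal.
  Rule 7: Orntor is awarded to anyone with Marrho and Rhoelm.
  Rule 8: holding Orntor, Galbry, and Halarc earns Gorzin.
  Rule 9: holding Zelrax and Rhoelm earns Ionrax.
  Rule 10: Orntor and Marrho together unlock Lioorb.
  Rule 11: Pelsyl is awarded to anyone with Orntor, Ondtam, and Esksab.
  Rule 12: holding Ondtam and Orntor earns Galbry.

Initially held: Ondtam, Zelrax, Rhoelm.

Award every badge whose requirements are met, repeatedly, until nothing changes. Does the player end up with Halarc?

Halarc would need Eldzel, Ondtam, and Pelsyl (Rule 5), but Pelsyl is never earned.

No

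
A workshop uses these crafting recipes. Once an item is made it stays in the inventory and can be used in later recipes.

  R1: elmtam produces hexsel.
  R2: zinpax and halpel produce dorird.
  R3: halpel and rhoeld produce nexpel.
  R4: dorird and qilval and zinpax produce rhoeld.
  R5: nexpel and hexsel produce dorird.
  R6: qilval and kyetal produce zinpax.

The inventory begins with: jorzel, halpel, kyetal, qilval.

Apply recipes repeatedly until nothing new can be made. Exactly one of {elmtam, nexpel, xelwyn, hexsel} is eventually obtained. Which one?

nexpel

Using R6, qilval and kyetal make zinpax.
zinpax and halpel → dorird (R2).
Using R4, dorird, qilval, and zinpax make rhoeld.
Using R3, halpel and rhoeld make nexpel.
hexsel would need elmtam (R1), but elmtam is never obtained. No rule produces xelwyn, and it is not given. No rule produces elmtam, and it is not given.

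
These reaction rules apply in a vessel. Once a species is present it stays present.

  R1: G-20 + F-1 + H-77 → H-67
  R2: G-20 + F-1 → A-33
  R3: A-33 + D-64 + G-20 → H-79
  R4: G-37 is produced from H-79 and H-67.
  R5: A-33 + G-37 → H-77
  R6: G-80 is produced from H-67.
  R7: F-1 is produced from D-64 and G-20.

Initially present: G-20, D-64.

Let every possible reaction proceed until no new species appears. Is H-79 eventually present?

Yes

D-64 and G-20 present → F-1 forms (R7).
G-20 and F-1 present → A-33 forms (R2).
A-33, D-64, and G-20 present → H-79 forms (R3).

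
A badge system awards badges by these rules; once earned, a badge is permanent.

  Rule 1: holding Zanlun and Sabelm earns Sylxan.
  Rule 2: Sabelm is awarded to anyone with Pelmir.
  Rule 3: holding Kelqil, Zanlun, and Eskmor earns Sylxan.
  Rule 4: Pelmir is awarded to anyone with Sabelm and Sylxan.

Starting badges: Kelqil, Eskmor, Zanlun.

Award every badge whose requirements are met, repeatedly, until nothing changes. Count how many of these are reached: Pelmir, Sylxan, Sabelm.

With Kelqil, Zanlun, and Eskmor, Sylxan is earned (Rule 3).
Pelmir would need Sabelm and Sylxan (Rule 4), but Sabelm is never earned.
Sylxan: reached.
Sabelm would need Pelmir (Rule 2), but Pelmir is never earned.
Reached: Sylxan — 1 of the 3.

1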